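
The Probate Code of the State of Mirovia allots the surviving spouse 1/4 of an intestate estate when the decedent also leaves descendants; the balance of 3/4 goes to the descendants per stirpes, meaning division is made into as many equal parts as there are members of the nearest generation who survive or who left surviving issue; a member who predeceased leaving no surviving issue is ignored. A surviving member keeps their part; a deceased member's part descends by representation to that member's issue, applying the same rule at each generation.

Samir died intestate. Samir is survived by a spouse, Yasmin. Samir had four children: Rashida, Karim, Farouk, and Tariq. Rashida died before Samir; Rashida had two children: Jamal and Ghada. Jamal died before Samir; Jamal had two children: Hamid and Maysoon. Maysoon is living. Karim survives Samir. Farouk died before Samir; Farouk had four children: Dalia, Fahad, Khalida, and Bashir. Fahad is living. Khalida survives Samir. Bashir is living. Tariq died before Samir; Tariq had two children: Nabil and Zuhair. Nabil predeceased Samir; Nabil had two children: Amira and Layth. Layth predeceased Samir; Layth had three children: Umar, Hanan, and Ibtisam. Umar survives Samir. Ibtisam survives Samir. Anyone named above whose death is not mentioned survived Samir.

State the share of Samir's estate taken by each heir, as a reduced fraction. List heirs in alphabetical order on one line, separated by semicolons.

Amira 3/64; Bashir 3/64; Dalia 3/64; Fahad 3/64; Ghada 3/32; Hamid 3/64; Hanan 1/64; Ibtisam 1/64; Karim 3/16; Khalida 3/64; Maysoon 3/64; Umar 1/64; Yasmin 1/4; Zuhair 3/32

Yasmin, as surviving spouse, takes 1/4.
The remaining 3/4 passes to Samir's descendants per stirpes.
The 3/4 is divided into 4 equal shares of 3/16 among Rashida, Karim, Farouk, Tariq.
Rashida predeceased; the 3/16 allotted to Rashida's branch passes to Rashida's issue by representation.
The 3/16 is divided into 2 equal shares of 3/32 among Jamal, Ghada.
Jamal predeceased; the 3/32 allotted to Jamal's branch passes to Jamal's issue by representation.
The 3/32 is divided into 2 equal shares of 3/64 among Hamid, Maysoon.
Hamid is living and takes 3/64.
Maysoon is living and takes 3/64.
Ghada is living and takes 3/32.
Karim is living and takes 3/16.
Farouk predeceased; the 3/16 allotted to Farouk's branch passes to Farouk's issue by representation.
The 3/16 is divided into 4 equal shares of 3/64 among Dalia, Fahad, Khalida, Bashir.
Dalia is living and takes 3/64.
Fahad is living and takes 3/64.
Khalida is living and takes 3/64.
Bashir is living and takes 3/64.
Tariq predeceased; the 3/16 allotted to Tariq's branch passes to Tariq's issue by representation.
The 3/16 is divided into 2 equal shares of 3/32 among Nabil, Zuhair.
Nabil predeceased; the 3/32 allotted to Nabil's branch passes to Nabil's issue by representation.
The 3/32 is divided into 2 equal shares of 3/64 among Amira, Layth.
Amira is living and takes 3/64.
Layth predeceased; the 3/64 allotted to Layth's branch passes to Layth's issue by representation.
The 3/64 is divided into 3 equal shares of 1/64 among Umar, Hanan, Ibtisam.
Umar is living and takes 1/64.
Hanan is living and takes 1/64.
Ibtisam is living and takes 1/64.
Zuhair is living and takes 3/32.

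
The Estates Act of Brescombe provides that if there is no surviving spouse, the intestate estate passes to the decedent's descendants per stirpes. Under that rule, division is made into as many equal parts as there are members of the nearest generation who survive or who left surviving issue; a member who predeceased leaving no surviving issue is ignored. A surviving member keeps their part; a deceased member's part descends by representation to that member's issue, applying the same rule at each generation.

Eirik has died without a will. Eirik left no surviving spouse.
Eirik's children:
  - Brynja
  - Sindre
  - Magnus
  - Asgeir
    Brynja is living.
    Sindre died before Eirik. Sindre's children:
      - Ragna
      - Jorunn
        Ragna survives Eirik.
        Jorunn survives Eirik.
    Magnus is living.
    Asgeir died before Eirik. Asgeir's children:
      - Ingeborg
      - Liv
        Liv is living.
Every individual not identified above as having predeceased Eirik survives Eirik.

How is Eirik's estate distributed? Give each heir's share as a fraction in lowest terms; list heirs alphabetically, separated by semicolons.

Brynja 1/4; Ingeborg 1/8; Jorunn 1/8; Liv 1/8; Magnus 1/4; Ragna 1/8

There is no surviving spouse, so the entire estate passes to Eirik's descendants per stirpes.
The estate is divided into 4 equal shares of 1/4 among Brynja, Sindre, Magnus, Asgeir.
Brynja is living and takes 1/4.
Sindre predeceased; the 1/4 allotted to Sindre's branch passes to Sindre's issue by representation.
The 1/4 is divided into 2 equal shares of 1/8 among Ragna, Jorunn.
Ragna is living and takes 1/8.
Jorunn is living and takes 1/8.
Magnus is living and takes 1/4.
Asgeir predeceased; the 1/4 allotted to Asgeir's branch passes to Asgeir's issue by representation.
The 1/4 is divided into 2 equal shares of 1/8 among Ingeborg, Liv.
Ingeborg is living and takes 1/8.
Liv is living and takes 1/8.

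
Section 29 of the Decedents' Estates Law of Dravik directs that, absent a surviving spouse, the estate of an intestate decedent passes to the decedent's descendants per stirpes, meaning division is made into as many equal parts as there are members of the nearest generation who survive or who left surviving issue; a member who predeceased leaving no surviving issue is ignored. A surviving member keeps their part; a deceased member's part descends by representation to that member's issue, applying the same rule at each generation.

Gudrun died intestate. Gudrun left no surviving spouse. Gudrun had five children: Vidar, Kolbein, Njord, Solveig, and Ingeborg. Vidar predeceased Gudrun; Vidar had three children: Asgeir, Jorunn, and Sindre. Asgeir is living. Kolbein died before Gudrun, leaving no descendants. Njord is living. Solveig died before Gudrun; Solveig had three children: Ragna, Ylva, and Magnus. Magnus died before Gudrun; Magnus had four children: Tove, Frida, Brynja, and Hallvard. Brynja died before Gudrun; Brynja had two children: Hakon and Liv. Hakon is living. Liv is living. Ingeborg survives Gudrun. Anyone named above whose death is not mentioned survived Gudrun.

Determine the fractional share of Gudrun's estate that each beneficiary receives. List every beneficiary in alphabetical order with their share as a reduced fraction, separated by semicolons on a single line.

There is no surviving spouse, so the entire estate passes to Gudrun's descendants per stirpes.
Kolbein left no surviving issue, so that branch lapses and is disregarded.
The estate is divided into 4 equal shares of 1/4 among Vidar, Njord, Solveig, Ingeborg.
Vidar predeceased; the 1/4 allotted to Vidar's branch passes to Vidar's issue by representation.
The 1/4 is divided into 3 equal shares of 1/12 among Asgeir, Jorunn, Sindre.
Asgeir is living and takes 1/12.
Jorunn is living and takes 1/12.
Sindre is living and takes 1/12.
Njord is living and takes 1/4.
Solveig predeceased; the 1/4 allotted to Solveig's branch passes to Solveig's issue by representation.
The 1/4 is divided into 3 equal shares of 1/12 among Ragna, Ylva, Magnus.
Ragna is living and takes 1/12.
Ylva is living and takes 1/12.
Magnus predeceased; the 1/12 allotted to Magnus's branch passes to Magnus's issue by representation.
The 1/12 is divided into 4 equal shares of 1/48 among Tove, Frida, Brynja, Hallvard.
Tove is living and takes 1/48.
Frida is living and takes 1/48.
Brynja predeceased; the 1/48 allotted to Brynja's branch passes to Brynja's issue by representation.
The 1/48 is divided into 2 equal shares of 1/96 among Hakon, Liv.
Hakon is living and takes 1/96.
Liv is living and takes 1/96.
Hallvard is living and takes 1/48.
Ingeborg is living and takes 1/4.

Asgeir 1/12; Frida 1/48; Hakon 1/96; Hallvard 1/48; Ingeborg 1/4; Jorunn 1/12; Liv 1/96; Njord 1/4; Ragna 1/12; Sindre 1/12; Tove 1/48; Ylva 1/12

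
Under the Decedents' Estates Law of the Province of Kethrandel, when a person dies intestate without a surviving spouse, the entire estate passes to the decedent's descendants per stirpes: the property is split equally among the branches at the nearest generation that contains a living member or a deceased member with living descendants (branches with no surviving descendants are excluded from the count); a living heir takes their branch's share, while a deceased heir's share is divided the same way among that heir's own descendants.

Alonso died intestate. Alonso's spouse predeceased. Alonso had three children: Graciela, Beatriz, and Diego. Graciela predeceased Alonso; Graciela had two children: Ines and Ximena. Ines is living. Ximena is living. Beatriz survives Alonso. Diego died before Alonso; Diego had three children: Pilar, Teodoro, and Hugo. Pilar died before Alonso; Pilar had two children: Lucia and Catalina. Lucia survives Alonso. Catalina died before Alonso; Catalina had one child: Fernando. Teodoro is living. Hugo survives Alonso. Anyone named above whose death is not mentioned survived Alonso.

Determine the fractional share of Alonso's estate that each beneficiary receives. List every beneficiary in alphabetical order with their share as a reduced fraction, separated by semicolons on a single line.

Beatriz 1/3; Fernando 1/18; Hugo 1/9; Ines 1/6; Lucia 1/18; Teodoro 1/9; Ximena 1/6

There is no surviving spouse, so the entire estate passes to Alonso's descendants per stirpes.
The estate is divided into 3 equal shares of 1/3 among Graciela, Beatriz, Diego.
Graciela predeceased; the 1/3 allotted to Graciela's branch passes to Graciela's issue by representation.
The 1/3 is divided into 2 equal shares of 1/6 among Ines, Ximena.
Ines is living and takes 1/6.
Ximena is living and takes 1/6.
Beatriz is living and takes 1/3.
Diego predeceased; the 1/3 allotted to Diego's branch passes to Diego's issue by representation.
The 1/3 is divided into 3 equal shares of 1/9 among Pilar, Teodoro, Hugo.
Pilar predeceased; the 1/9 allotted to Pilar's branch passes to Pilar's issue by representation.
The 1/9 is divided into 2 equal shares of 1/18 among Lucia, Catalina.
Lucia is living and takes 1/18.
Catalina predeceased; the 1/18 allotted to Catalina's branch passes to Catalina's issue by representation.
Fernando is the sole taker at this level and receives the full 1/18.
Teodoro is living and takes 1/9.
Hugo is living and takes 1/9.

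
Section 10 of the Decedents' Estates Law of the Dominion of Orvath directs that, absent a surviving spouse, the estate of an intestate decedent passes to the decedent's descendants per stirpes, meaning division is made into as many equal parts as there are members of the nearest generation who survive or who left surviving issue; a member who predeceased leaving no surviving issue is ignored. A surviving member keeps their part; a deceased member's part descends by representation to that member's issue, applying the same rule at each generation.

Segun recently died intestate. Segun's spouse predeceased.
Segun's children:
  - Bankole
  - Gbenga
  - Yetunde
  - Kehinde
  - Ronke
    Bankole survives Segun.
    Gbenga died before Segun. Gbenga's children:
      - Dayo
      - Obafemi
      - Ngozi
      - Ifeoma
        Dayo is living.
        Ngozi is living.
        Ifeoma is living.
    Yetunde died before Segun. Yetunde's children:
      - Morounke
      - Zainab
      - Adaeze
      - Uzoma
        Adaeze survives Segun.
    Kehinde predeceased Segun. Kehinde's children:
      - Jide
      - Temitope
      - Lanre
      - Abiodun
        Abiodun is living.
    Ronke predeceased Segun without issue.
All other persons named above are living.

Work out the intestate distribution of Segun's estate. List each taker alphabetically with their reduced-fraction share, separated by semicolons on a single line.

Abiodun 1/16; Adaeze 1/16; Bankole 1/4; Dayo 1/16; Ifeoma 1/16; Jide 1/16; Lanre 1/16; Morounke 1/16; Ngozi 1/16; Obafemi 1/16; Temitope 1/16; Uzoma 1/16; Zainab 1/16

There is no surviving spouse, so the entire estate passes to Segun's descendants per stirpes.
Ronke left no surviving issue, so that branch lapses and is disregarded.
The estate is divided into 4 equal shares of 1/4 among Bankole, Gbenga, Yetunde, Kehinde.
Bankole is living and takes 1/4.
Gbenga predeceased; the 1/4 allotted to Gbenga's branch passes to Gbenga's issue by representation.
The 1/4 is divided into 4 equal shares of 1/16 among Dayo, Obafemi, Ngozi, Ifeoma.
Dayo is living and takes 1/16.
Obafemi is living and takes 1/16.
Ngozi is living and takes 1/16.
Ifeoma is living and takes 1/16.
Yetunde predeceased; the 1/4 allotted to Yetunde's branch passes to Yetunde's issue by representation.
The 1/4 is divided into 4 equal shares of 1/16 among Morounke, Zainab, Adaeze, Uzoma.
Morounke is living and takes 1/16.
Zainab is living and takes 1/16.
Adaeze is living and takes 1/16.
Uzoma is living and takes 1/16.
Kehinde predeceased; the 1/4 allotted to Kehinde's branch passes to Kehinde's issue by representation.
The 1/4 is divided into 4 equal shares of 1/16 among Jide, Temitope, Lanre, Abiodun.
Jide is living and takes 1/16.
Temitope is living and takes 1/16.
Lanre is living and takes 1/16.
Abiodun is living and takes 1/16.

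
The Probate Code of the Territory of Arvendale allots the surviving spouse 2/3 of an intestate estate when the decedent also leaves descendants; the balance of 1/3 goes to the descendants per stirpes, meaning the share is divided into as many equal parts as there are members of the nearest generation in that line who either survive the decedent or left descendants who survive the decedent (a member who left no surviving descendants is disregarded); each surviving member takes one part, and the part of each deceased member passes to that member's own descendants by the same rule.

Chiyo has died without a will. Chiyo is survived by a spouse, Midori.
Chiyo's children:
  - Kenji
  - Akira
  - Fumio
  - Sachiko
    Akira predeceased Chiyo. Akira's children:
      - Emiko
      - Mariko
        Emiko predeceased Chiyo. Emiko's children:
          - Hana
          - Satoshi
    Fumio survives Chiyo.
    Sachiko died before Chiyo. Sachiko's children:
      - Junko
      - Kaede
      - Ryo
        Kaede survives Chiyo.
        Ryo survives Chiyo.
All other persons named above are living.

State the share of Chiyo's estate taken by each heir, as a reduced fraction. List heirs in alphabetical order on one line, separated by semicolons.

Fumio 1/12; Hana 1/48; Junko 1/36; Kaede 1/36; Kenji 1/12; Mariko 1/24; Midori 2/3; Ryo 1/36; Satoshi 1/48

Midori, as surviving spouse, takes 2/3.
The remaining 1/3 passes to Chiyo's descendants per stirpes.
The 1/3 is divided into 4 equal shares of 1/12 among Kenji, Akira, Fumio, Sachiko.
Kenji is living and takes 1/12.
Akira predeceased; the 1/12 allotted to Akira's branch passes to Akira's issue by representation.
The 1/12 is divided into 2 equal shares of 1/24 among Emiko, Mariko.
Emiko predeceased; the 1/24 allotted to Emiko's branch passes to Emiko's issue by representation.
The 1/24 is divided into 2 equal shares of 1/48 among Hana, Satoshi.
Hana is living and takes 1/48.
Satoshi is living and takes 1/48.
Mariko is living and takes 1/24.
Fumio is living and takes 1/12.
Sachiko predeceased; the 1/12 allotted to Sachiko's branch passes to Sachiko's issue by representation.
The 1/12 is divided into 3 equal shares of 1/36 among Junko, Kaede, Ryo.
Junko is living and takes 1/36.
Kaede is living and takes 1/36.
Ryo is living and takes 1/36.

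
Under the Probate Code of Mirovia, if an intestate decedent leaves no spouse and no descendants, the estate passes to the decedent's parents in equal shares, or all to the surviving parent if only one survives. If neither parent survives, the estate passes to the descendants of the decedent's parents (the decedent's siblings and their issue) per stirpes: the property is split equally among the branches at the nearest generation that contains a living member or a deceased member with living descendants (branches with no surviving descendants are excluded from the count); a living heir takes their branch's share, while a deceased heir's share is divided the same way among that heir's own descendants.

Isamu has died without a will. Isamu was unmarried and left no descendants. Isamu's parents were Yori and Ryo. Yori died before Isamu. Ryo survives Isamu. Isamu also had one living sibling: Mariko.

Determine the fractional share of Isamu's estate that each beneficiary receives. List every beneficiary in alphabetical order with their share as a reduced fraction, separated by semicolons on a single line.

Only one parent, Ryo, survives, so Ryo takes the entire estate. The siblings take nothing because a surviving parent has priority.

Ryo 1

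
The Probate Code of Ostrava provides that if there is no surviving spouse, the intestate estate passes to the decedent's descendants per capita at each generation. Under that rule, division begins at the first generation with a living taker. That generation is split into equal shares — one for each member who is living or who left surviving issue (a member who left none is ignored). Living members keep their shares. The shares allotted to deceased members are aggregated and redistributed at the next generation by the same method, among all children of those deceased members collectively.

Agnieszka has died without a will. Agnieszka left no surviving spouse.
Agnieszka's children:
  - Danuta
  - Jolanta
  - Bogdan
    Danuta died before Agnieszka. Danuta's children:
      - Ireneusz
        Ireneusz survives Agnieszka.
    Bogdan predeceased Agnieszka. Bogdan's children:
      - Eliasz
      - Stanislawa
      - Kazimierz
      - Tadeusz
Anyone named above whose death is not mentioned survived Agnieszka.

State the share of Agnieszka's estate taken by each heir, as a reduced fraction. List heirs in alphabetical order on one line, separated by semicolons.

There is no surviving spouse, so the entire estate passes to Agnieszka's descendants per capita at each generation.
At generation 1 (Danuta, Jolanta, Bogdan) there are 3 shares of (1)/3 = 1/3 each.
Living: Jolanta — each takes 1/3.
Deceased: Danuta and Bogdan. Their combined 2/3 is pooled and carried to generation 2.
At generation 2 (Ireneusz, Eliasz, Stanislawa, Kazimierz, Tadeusz) there are 5 shares of (2/3)/5 = 2/15 each.
Living: Ireneusz, Eliasz, Stanislawa, Kazimierz, and Tadeusz — each takes 2/15.

Eliasz 2/15; Ireneusz 2/15; Jolanta 1/3; Kazimierz 2/15; Stanislawa 2/15; Tadeusz 2/15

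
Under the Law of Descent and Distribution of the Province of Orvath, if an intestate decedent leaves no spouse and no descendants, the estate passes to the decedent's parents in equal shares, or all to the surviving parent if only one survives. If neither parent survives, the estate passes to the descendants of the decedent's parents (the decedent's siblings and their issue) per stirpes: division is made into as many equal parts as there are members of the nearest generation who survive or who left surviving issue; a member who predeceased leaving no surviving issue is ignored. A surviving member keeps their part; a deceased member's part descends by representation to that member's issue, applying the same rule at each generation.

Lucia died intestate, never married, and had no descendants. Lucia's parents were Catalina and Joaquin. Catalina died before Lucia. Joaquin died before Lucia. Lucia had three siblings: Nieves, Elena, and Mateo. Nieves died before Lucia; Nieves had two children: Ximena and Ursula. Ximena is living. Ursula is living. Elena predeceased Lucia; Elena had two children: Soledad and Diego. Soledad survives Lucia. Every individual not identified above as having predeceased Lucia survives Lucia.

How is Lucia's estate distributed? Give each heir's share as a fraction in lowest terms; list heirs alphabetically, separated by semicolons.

Neither parent survives and there are no descendants, so the estate passes to Lucia's siblings and their issue per stirpes.
The estate is divided into 3 equal shares of 1/3 among Nieves, Elena, Mateo.
Nieves predeceased; the 1/3 allotted to Nieves's branch passes to Nieves's issue by representation.
The 1/3 is divided into 2 equal shares of 1/6 among Ximena, Ursula.
Ximena is living and takes 1/6.
Ursula is living and takes 1/6.
Elena predeceased; the 1/3 allotted to Elena's branch passes to Elena's issue by representation.
The 1/3 is divided into 2 equal shares of 1/6 among Soledad, Diego.
Soledad is living and takes 1/6.
Diego is living and takes 1/6.
Mateo is living and takes 1/3.

Diego 1/6; Mateo 1/3; Soledad 1/6; Ursula 1/6; Ximena 1/6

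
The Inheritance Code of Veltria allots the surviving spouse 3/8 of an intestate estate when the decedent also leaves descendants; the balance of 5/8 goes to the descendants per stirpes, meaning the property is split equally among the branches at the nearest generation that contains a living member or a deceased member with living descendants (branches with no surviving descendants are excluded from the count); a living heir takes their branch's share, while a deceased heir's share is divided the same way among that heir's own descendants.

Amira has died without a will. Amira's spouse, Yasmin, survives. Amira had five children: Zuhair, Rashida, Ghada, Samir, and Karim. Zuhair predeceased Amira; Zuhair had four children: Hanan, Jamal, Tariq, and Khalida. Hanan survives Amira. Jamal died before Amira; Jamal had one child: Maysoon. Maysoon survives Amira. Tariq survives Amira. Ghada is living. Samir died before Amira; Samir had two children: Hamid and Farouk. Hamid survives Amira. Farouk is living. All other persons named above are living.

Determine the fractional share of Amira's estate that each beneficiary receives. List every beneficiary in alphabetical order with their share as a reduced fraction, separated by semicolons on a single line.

Farouk 1/16; Ghada 1/8; Hamid 1/16; Hanan 1/32; Karim 1/8; Khalida 1/32; Maysoon 1/32; Rashida 1/8; Tariq 1/32; Yasmin 3/8

Yasmin, as surviving spouse, takes 3/8.
The remaining 5/8 passes to Amira's descendants per stirpes.
The 5/8 is divided into 5 equal shares of 1/8 among Zuhair, Rashida, Ghada, Samir, Karim.
Zuhair predeceased; the 1/8 allotted to Zuhair's branch passes to Zuhair's issue by representation.
The 1/8 is divided into 4 equal shares of 1/32 among Hanan, Jamal, Tariq, Khalida.
Hanan is living and takes 1/32.
Jamal predeceased; the 1/32 allotted to Jamal's branch passes to Jamal's issue by representation.
Maysoon is the sole taker at this level and receives the full 1/32.
Tariq is living and takes 1/32.
Khalida is living and takes 1/32.
Rashida is living and takes 1/8.
Ghada is living and takes 1/8.
Samir predeceased; the 1/8 allotted to Samir's branch passes to Samir's issue by representation.
The 1/8 is divided into 2 equal shares of 1/16 among Hamid, Farouk.
Hamid is living and takes 1/16.
Farouk is living and takes 1/16.
Karim is living and takes 1/8.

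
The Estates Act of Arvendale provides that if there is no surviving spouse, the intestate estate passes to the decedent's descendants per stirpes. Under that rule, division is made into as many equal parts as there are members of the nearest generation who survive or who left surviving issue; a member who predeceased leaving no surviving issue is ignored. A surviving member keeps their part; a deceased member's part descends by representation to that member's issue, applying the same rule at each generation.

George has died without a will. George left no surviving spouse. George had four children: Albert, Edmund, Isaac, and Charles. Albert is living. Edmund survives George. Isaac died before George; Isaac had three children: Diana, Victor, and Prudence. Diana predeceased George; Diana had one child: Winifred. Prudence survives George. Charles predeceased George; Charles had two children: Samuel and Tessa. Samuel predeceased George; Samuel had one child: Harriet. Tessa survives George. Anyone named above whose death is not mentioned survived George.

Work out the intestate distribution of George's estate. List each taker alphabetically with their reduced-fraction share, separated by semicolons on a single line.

Albert 1/4; Edmund 1/4; Harriet 1/8; Prudence 1/12; Tessa 1/8; Victor 1/12; Winifred 1/12

There is no surviving spouse, so the entire estate passes to George's descendants per stirpes.
The estate is divided into 4 equal shares of 1/4 among Albert, Edmund, Isaac, Charles.
Albert is living and takes 1/4.
Edmund is living and takes 1/4.
Isaac predeceased; the 1/4 allotted to Isaac's branch passes to Isaac's issue by representation.
The 1/4 is divided into 3 equal shares of 1/12 among Diana, Victor, Prudence.
Diana predeceased; the 1/12 allotted to Diana's branch passes to Diana's issue by representation.
Winifred is the sole taker at this level and receives the full 1/12.
Victor is living and takes 1/12.
Prudence is living and takes 1/12.
Charles predeceased; the 1/4 allotted to Charles's branch passes to Charles's issue by representation.
The 1/4 is divided into 2 equal shares of 1/8 among Samuel, Tessa.
Samuel predeceased; the 1/8 allotted to Samuel's branch passes to Samuel's issue by representation.
Harriet is the sole taker at this level and receives the full 1/8.
Tessa is living and takes 1/8.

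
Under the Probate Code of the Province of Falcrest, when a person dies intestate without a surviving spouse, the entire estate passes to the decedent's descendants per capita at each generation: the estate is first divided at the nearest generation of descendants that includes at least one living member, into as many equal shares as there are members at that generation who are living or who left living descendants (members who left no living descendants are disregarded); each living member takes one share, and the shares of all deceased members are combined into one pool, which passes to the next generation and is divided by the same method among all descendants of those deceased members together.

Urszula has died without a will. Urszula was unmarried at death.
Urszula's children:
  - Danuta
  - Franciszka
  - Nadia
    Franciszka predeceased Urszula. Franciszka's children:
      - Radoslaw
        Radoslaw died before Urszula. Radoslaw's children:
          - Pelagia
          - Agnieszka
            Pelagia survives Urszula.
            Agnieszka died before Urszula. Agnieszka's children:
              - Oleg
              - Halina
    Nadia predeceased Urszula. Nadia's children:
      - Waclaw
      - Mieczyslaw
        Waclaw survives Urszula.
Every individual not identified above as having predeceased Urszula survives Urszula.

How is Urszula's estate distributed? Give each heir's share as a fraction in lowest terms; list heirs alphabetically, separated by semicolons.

There is no surviving spouse, so the entire estate passes to Urszula's descendants per capita at each generation.
At generation 1 (Danuta, Franciszka, Nadia) there are 3 shares of (1)/3 = 1/3 each.
Living: Danuta — each takes 1/3.
Deceased: Franciszka and Nadia. Their combined 2/3 is pooled and carried to generation 2.
At generation 2 (Radoslaw, Waclaw, Mieczyslaw) there are 3 shares of (2/3)/3 = 2/9 each.
Living: Waclaw and Mieczyslaw — each takes 2/9.
Deceased: Radoslaw. That 2/9 share is carried to generation 3.
At generation 3 (Pelagia, Agnieszka) there are 2 shares of (2/9)/2 = 1/9 each.
Living: Pelagia — each takes 1/9.
Deceased: Agnieszka. That 1/9 share is carried to generation 4.
At generation 4 (Oleg, Halina) there are 2 shares of (1/9)/2 = 1/18 each.
Living: Oleg and Halina — each takes 1/18.

Danuta 1/3; Halina 1/18; Mieczyslaw 2/9; Oleg 1/18; Pelagia 1/9; Waclaw 2/9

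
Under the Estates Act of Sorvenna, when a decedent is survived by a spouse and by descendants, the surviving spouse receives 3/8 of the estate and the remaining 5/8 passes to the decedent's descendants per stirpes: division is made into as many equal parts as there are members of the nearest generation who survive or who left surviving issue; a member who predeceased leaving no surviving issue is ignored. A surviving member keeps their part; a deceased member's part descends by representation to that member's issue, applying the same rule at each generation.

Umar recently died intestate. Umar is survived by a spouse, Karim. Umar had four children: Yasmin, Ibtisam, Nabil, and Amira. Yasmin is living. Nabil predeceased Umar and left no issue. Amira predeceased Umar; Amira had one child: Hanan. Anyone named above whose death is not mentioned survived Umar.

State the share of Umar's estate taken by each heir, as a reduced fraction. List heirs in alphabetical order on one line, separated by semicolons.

Karim, as surviving spouse, takes 3/8.
The remaining 5/8 passes to Umar's descendants per stirpes.
Nabil left no surviving issue, so that branch lapses and is disregarded.
The 5/8 is divided into 3 equal shares of 5/24 among Yasmin, Ibtisam, Amira.
Yasmin is living and takes 5/24.
Ibtisam is living and takes 5/24.
Amira predeceased; the 5/24 allotted to Amira's branch passes to Amira's issue by representation.
Hanan is the sole taker at this level and receives the full 5/24.

Hanan 5/24; Ibtisam 5/24; Karim 3/8; Yasmin 5/24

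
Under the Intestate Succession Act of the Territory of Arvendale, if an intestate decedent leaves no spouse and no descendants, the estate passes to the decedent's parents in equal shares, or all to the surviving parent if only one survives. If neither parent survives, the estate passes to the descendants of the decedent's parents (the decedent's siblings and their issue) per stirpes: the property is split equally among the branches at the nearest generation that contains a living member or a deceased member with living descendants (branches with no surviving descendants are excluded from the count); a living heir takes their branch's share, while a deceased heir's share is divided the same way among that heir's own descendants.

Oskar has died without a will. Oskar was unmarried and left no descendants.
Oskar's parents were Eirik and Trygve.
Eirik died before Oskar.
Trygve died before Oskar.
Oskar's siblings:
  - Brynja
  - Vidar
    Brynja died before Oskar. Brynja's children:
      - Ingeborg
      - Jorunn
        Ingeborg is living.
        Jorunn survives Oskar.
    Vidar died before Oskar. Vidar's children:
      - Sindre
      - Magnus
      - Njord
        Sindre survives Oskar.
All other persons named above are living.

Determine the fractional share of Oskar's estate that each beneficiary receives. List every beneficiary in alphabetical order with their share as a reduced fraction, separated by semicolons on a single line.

Neither parent survives and there are no descendants, so the estate passes to Oskar's siblings and their issue per stirpes.
The estate is divided into 2 equal shares of 1/2 among Brynja, Vidar.
Brynja predeceased; the 1/2 allotted to Brynja's branch passes to Brynja's issue by representation.
The 1/2 is divided into 2 equal shares of 1/4 among Ingeborg, Jorunn.
Ingeborg is living and takes 1/4.
Jorunn is living and takes 1/4.
Vidar predeceased; the 1/2 allotted to Vidar's branch passes to Vidar's issue by representation.
The 1/2 is divided into 3 equal shares of 1/6 among Sindre, Magnus, Njord.
Sindre is living and takes 1/6.
Magnus is living and takes 1/6.
Njord is living and takes 1/6.

Ingeborg 1/4; Jorunn 1/4; Magnus 1/6; Njord 1/6; Sindre 1/6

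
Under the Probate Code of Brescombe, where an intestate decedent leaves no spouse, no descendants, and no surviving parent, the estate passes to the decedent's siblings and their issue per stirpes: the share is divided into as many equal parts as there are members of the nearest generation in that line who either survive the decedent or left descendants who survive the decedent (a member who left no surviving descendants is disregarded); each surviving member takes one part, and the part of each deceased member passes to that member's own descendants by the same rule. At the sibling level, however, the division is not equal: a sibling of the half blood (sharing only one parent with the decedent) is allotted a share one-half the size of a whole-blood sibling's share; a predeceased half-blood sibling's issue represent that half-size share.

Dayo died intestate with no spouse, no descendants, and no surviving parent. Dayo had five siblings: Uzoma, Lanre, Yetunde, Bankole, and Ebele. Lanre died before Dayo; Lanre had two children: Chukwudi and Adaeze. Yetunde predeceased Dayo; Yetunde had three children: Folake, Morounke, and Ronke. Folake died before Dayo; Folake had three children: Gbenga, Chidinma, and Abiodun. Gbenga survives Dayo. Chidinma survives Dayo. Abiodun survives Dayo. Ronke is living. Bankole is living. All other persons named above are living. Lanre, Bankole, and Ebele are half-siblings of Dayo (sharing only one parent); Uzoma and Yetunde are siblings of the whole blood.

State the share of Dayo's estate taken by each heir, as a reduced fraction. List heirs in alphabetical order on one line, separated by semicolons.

No spouse, descendants, or parent survives, so the estate passes to Dayo's siblings per stirpes.
Half-blood siblings count for one-half the weight of whole-blood siblings at the initial division.
Dividing 1 in proportion to weights (total weight 7/2): Uzoma (weight 1) → 2/7; Lanre (weight 1/2) → 1/7; Yetunde (weight 1) → 2/7; Bankole (weight 1/2) → 1/7; Ebele (weight 1/2) → 1/7.
Uzoma is living and takes 2/7.
Lanre predeceased; the 1/7 allotted to Lanre's branch passes to Lanre's issue by representation.
The 1/7 is divided into 2 equal shares of 1/14 among Chukwudi, Adaeze.
Chukwudi is living and takes 1/14.
Adaeze is living and takes 1/14.
Yetunde predeceased; the 2/7 allotted to Yetunde's branch passes to Yetunde's issue by representation.
The 2/7 is divided into 3 equal shares of 2/21 among Folake, Morounke, Ronke.
Folake predeceased; the 2/21 allotted to Folake's branch passes to Folake's issue by representation.
The 2/21 is divided into 3 equal shares of 2/63 among Gbenga, Chidinma, Abiodun.
Gbenga is living and takes 2/63.
Chidinma is living and takes 2/63.
Abiodun is living and takes 2/63.
Morounke is living and takes 2/21.
Ronke is living and takes 2/21.
Bankole is living and takes 1/7.
Ebele is living and takes 1/7.

Abiodun 2/63; Adaeze 1/14; Bankole 1/7; Chidinma 2/63; Chukwudi 1/14; Ebele 1/7; Gbenga 2/63; Morounke 2/21; Ronke 2/21; Uzoma 2/7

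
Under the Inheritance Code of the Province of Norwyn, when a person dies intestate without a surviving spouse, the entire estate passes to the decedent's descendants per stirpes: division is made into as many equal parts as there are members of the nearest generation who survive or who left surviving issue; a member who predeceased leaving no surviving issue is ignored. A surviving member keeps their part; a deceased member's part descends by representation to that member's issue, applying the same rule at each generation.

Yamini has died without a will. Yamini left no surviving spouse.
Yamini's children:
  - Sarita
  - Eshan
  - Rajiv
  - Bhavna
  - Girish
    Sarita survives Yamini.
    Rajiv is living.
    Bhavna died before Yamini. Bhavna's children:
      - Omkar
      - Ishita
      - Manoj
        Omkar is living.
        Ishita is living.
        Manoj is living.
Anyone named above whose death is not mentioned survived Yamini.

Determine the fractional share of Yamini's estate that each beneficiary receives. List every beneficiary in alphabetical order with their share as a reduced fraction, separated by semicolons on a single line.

Eshan 1/5; Girish 1/5; Ishita 1/15; Manoj 1/15; Omkar 1/15; Rajiv 1/5; Sarita 1/5

There is no surviving spouse, so the entire estate passes to Yamini's descendants per stirpes.
The estate is divided into 5 equal shares of 1/5 among Sarita, Eshan, Rajiv, Bhavna, Girish.
Sarita is living and takes 1/5.
Eshan is living and takes 1/5.
Rajiv is living and takes 1/5.
Bhavna predeceased; the 1/5 allotted to Bhavna's branch passes to Bhavna's issue by representation.
The 1/5 is divided into 3 equal shares of 1/15 among Omkar, Ishita, Manoj.
Omkar is living and takes 1/15.
Ishita is living and takes 1/15.
Manoj is living and takes 1/15.
Girish is living and takes 1/5.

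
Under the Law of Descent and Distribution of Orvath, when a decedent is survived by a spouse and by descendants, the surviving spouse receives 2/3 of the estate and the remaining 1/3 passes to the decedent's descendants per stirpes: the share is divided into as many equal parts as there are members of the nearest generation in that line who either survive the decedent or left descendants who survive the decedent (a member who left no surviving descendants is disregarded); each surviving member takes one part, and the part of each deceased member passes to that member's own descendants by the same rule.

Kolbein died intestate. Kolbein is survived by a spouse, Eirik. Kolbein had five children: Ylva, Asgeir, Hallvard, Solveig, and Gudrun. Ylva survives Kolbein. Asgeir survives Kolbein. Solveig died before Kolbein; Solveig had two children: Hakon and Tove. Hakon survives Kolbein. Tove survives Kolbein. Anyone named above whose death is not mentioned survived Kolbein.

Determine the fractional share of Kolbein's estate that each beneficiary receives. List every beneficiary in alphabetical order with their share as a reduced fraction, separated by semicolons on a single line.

Eirik, as surviving spouse, takes 2/3.
The remaining 1/3 passes to Kolbein's descendants per stirpes.
The 1/3 is divided into 5 equal shares of 1/15 among Ylva, Asgeir, Hallvard, Solveig, Gudrun.
Ylva is living and takes 1/15.
Asgeir is living and takes 1/15.
Hallvard is living and takes 1/15.
Solveig predeceased; the 1/15 allotted to Solveig's branch passes to Solveig's issue by representation.
The 1/15 is divided into 2 equal shares of 1/30 among Hakon, Tove.
Hakon is living and takes 1/30.
Tove is living and takes 1/30.
Gudrun is living and takes 1/15.

Asgeir 1/15; Eirik 2/3; Gudrun 1/15; Hakon 1/30; Hallvard 1/15; Tove 1/30; Ylva 1/15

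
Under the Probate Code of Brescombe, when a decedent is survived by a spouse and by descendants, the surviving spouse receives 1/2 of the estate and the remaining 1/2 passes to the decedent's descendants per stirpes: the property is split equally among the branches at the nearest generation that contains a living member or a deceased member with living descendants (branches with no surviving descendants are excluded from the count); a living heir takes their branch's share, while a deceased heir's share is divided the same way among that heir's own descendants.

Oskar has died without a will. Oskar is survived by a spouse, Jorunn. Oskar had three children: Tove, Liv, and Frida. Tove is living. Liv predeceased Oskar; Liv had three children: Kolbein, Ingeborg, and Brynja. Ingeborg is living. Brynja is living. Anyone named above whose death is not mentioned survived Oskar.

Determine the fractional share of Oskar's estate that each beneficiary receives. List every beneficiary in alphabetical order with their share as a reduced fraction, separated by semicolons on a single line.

Jorunn, as surviving spouse, takes 1/2.
The remaining 1/2 passes to Oskar's descendants per stirpes.
The 1/2 is divided into 3 equal shares of 1/6 among Tove, Liv, Frida.
Tove is living and takes 1/6.
Liv predeceased; the 1/6 allotted to Liv's branch passes to Liv's issue by representation.
The 1/6 is divided into 3 equal shares of 1/18 among Kolbein, Ingeborg, Brynja.
Kolbein is living and takes 1/18.
Ingeborg is living and takes 1/18.
Brynja is living and takes 1/18.
Frida is living and takes 1/6.

Brynja 1/18; Frida 1/6; Ingeborg 1/18; Jorunn 1/2; Kolbein 1/18; Tove 1/6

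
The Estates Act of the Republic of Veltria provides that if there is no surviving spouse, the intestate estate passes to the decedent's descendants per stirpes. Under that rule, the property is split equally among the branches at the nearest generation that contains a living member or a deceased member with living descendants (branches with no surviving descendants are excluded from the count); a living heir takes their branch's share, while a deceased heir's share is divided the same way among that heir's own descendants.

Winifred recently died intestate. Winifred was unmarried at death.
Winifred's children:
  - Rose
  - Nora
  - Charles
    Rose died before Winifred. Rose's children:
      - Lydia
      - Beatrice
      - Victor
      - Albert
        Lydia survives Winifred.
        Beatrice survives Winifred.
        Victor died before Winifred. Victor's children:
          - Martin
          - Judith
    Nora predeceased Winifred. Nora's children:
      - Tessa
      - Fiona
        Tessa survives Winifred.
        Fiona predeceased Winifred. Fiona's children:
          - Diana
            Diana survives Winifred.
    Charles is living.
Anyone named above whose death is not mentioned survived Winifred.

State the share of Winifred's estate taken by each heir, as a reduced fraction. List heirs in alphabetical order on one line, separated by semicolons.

There is no surviving spouse, so the entire estate passes to Winifred's descendants per stirpes.
The estate is divided into 3 equal shares of 1/3 among Rose, Nora, Charles.
Rose predeceased; the 1/3 allotted to Rose's branch passes to Rose's issue by representation.
The 1/3 is divided into 4 equal shares of 1/12 among Lydia, Beatrice, Victor, Albert.
Lydia is living and takes 1/12.
Beatrice is living and takes 1/12.
Victor predeceased; the 1/12 allotted to Victor's branch passes to Victor's issue by representation.
The 1/12 is divided into 2 equal shares of 1/24 among Martin, Judith.
Martin is living and takes 1/24.
Judith is living and takes 1/24.
Albert is living and takes 1/12.
Nora predeceased; the 1/3 allotted to Nora's branch passes to Nora's issue by representation.
The 1/3 is divided into 2 equal shares of 1/6 among Tessa, Fiona.
Tessa is living and takes 1/6.
Fiona predeceased; the 1/6 allotted to Fiona's branch passes to Fiona's issue by representation.
Diana is the sole taker at this level and receives the full 1/6.
Charles is living and takes 1/3.

Albert 1/12; Beatrice 1/12; Charles 1/3; Diana 1/6; Judith 1/24; Lydia 1/12; Martin 1/24; Tessa 1/6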